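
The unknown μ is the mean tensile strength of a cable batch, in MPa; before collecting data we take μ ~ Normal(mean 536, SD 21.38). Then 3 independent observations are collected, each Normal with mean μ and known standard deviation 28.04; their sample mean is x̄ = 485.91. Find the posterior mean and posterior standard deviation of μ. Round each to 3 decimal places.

Posterior mean ≈ 504.163; posterior SD ≈ 12.906

With known σ, the Normal prior is conjugate. Weight on the data is w = (n/σ²)/(n/σ² + 1/τ₀²) = 0.00381562/(0.00381562+0.00218768) = 0.63559.
Posterior mean = w·x̄ + (1−w)·μ₀ = 0.63559·485.91 + 0.36441·536 = 504.163. Posterior variance = 1/(0.00381562+0.00218768) = 166.575, so SD = 12.906.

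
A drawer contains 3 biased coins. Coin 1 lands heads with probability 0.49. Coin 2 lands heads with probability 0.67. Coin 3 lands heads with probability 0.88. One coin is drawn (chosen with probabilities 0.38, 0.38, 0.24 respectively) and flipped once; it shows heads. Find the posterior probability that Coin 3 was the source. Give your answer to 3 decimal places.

P(heads|C1) = 0.49; P(heads|C2) = 0.67; P(heads|C3) = 0.88.
Prior × likelihood for each source: 0.38·0.49=0.1862, 0.38·0.67=0.2546, 0.24·0.88=0.2112. Summing gives P(heads) = 0.65200.
P(Coin 3 | heads) = 0.2112 / 0.65200 = 0.324.

Posterior probability ≈ 0.324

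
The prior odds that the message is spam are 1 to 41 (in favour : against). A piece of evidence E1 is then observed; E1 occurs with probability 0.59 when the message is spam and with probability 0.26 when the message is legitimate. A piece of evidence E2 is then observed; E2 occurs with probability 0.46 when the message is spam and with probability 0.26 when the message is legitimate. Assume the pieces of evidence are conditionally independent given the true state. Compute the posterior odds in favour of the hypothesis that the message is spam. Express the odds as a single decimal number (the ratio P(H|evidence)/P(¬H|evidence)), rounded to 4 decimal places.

Posterior odds ≈ 0.0979

Prior odds = 1/41 = 0.024390. In log-odds, ln(0.024390) = -3.7136.
Add log likelihood ratios: ln(2.2692) + ln(1.7692) = 1.3900.
Posterior log-odds = -2.3236, so posterior odds = exp(-2.3236) = 0.097922.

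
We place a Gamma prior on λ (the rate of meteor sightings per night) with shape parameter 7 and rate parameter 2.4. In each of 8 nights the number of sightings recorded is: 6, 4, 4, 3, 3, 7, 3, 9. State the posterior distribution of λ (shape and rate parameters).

Total count ∑xᵢ = 39 over n = 8 nights.
Gamma is conjugate to the Poisson likelihood: posterior is Gamma(shape = 7+39 = 46, rate = 2.4+8 = 10.4).

Posterior: Gamma(shape=46, rate=10.4)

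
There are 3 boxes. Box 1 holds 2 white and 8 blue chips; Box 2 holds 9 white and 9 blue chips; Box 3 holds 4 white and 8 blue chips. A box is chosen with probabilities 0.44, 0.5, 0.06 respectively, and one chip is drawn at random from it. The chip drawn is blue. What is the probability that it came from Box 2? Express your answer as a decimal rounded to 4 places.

P(blue|Box 1) = 0.8; P(blue|Box 2) = 0.5; P(blue|Box 3) = 0.6667.
Prior × likelihood for each source: 0.44·0.8=0.3520, 0.5·0.5=0.2500, 0.06·0.6667=0.04000. Summing gives P(blue) = 0.64200.
P(Box 2 | blue) = 0.2500 / 0.64200 = 0.3894.

Posterior probability ≈ 0.3894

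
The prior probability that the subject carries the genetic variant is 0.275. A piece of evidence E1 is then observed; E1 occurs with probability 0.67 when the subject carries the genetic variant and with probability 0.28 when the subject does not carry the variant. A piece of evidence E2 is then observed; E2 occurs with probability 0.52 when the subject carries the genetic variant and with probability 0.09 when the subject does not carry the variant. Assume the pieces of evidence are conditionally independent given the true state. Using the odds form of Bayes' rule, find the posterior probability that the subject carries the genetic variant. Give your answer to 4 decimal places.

Prior odds = 0.275/(1−0.275) = 0.37931.
Likelihood ratio for E1 = 0.67/0.28 = 2.3929.
Likelihood ratio for E2 = 0.52/0.09 = 5.7778.
Posterior odds = prior odds × LR₁ × LR₂ = 5.2441.
Posterior probability = odds/(1+odds) = 5.2441/6.2441 = 0.8398.

Posterior probability ≈ 0.8398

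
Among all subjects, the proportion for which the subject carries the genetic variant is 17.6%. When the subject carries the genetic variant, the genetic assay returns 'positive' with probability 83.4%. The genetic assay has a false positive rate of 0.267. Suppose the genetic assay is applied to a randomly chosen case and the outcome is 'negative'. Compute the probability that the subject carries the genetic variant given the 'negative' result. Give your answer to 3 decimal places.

Let H be the event that the subject carries the genetic variant. P(H) = 0.176, so P(¬H) = 0.824. With E the 'negative' result, P(E|H) = 0.166 and P(E|¬H) = 0.733.
P(E) = 0.166·0.176 + 0.733·0.824 = 0.029216 + 0.60399 = 0.63321.
By Bayes' theorem, P(H|E) = 0.029216 / 0.63321 = 0.046.

P(H | E) ≈ 0.046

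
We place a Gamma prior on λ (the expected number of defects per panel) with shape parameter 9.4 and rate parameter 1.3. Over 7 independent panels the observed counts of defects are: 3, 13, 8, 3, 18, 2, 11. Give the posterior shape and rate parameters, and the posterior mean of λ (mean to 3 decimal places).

The Poisson likelihood adds the total count to the shape and the number of exposure periods to the rate. Here ∑xᵢ = 58 and n = 7, so shape 9.4→67.4 and rate 1.3→8.3.
Posterior mean = shape/rate = 67.4/8.3 = 8.120.

Posterior: Gamma(shape=67.4, rate=8.3); mean ≈ 8.120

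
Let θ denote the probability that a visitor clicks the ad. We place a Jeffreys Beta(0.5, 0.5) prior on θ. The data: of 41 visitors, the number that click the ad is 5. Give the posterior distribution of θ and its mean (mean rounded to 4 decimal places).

Observing 5 successes and 36 failures updates Beta(0.5, 0.5) by adding the success and failure counts to the two shape parameters: α = 0.5+5 = 5.5, β = 0.5+36 = 36.5.
Posterior mean = α/(α+β) = 5.5/42 = 0.1310.

Posterior: Beta(5.5, 36.5); mean ≈ 0.1310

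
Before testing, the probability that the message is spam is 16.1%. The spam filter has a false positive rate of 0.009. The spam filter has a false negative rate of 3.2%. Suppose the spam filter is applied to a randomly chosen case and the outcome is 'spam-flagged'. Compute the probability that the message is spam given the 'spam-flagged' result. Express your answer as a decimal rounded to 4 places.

Let H be the event that the message is spam. P(H) = 0.161, so P(¬H) = 0.839. With E the 'spam-flagged' result, P(E|H) = 0.968 and P(E|¬H) = 0.009.
P(E) = 0.968·0.161 + 0.009·0.839 = 0.15585 + 0.0075510 = 0.16340.
By Bayes' theorem, P(H|E) = 0.15585 / 0.16340 = 0.9538.

P(H | E) ≈ 0.9538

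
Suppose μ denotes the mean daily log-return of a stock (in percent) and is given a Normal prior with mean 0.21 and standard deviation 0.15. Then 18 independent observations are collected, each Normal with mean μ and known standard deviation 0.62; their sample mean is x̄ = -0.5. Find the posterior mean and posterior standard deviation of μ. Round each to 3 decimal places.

Posterior mean ≈ -0.154; posterior SD ≈ 0.105

With known σ, the Normal prior is conjugate. Weight on the data is w = (n/σ²)/(n/σ² + 1/τ₀²) = 46.8262/(46.8262+44.4444) = 0.51305.
Posterior mean = w·x̄ + (1−w)·μ₀ = 0.51305·-0.5 + 0.48695·0.21 = -0.154. Posterior variance = 1/(46.8262+44.4444) = 0.0109564, so SD = 0.105.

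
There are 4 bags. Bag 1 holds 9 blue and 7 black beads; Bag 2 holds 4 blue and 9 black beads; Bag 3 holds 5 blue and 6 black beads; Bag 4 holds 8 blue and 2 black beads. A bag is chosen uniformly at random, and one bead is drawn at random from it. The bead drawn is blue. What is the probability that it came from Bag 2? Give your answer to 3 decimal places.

P(blue|Bag 1) = 0.5625; P(blue|Bag 2) = 0.3077; P(blue|Bag 3) = 0.4545; P(blue|Bag 4) = 0.8.
Prior × likelihood for each source: 0.25·0.5625=0.1406, 0.25·0.3077=0.07692, 0.25·0.4545=0.1136, 0.25·0.8=0.2000. Summing gives P(blue) = 0.53118.
P(Bag 2 | blue) = 0.07692 / 0.53118 = 0.145.

Posterior probability ≈ 0.145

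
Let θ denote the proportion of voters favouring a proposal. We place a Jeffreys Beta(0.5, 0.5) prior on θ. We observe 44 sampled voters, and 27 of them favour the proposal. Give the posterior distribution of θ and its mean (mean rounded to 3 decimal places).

Observing 27 successes and 17 failures updates Beta(0.5, 0.5) by adding the success and failure counts to the two shape parameters: α = 0.5+27 = 27.5, β = 0.5+17 = 17.5.
E[θ | data] = 27.5/(27.5+17.5) = 0.611.

Posterior: Beta(27.5, 17.5); mean ≈ 0.611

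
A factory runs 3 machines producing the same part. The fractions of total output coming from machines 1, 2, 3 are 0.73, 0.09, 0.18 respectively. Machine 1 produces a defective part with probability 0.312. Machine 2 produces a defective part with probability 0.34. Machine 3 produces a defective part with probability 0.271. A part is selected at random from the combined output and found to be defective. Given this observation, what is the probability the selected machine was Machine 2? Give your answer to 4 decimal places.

Posterior probability ≈ 0.0996

P(defective|M1) = 0.312; P(defective|M2) = 0.34; P(defective|M3) = 0.271.
Prior × likelihood for each source: 0.73·0.312=0.2278, 0.09·0.34=0.03060, 0.18·0.271=0.04878. Summing gives P(defective) = 0.30714.
P(Machine 2 | defective) = 0.03060 / 0.30714 = 0.0996.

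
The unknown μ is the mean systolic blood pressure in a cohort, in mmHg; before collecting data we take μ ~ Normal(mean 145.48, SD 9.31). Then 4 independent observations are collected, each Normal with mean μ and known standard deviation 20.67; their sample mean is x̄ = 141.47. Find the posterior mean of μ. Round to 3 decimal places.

With known σ, the Normal prior is conjugate. Weight on the data is w = (n/σ²)/(n/σ² + 1/τ₀²) = 0.00936222/(0.00936222+0.0115372) = 0.44797.
Posterior mean = w·x̄ + (1−w)·μ₀ = 0.44797·141.47 + 0.55203·145.48 = 143.684.

Posterior mean ≈ 143.684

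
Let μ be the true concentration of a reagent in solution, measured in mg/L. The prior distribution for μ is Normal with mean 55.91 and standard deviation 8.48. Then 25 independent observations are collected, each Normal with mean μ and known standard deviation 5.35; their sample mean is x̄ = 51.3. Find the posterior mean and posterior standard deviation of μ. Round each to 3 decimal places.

With known σ, the Normal prior is conjugate. Weight on the data is w = (n/σ²)/(n/σ² + 1/τ₀²) = 0.873439/(0.873439+0.0139062) = 0.98433.
Posterior mean = w·x̄ + (1−w)·μ₀ = 0.98433·51.3 + 0.015672·55.91 = 51.372. Posterior variance = 1/(0.873439+0.0139062) = 1.12696, so SD = 1.062.

Posterior mean ≈ 51.372; posterior SD ≈ 1.062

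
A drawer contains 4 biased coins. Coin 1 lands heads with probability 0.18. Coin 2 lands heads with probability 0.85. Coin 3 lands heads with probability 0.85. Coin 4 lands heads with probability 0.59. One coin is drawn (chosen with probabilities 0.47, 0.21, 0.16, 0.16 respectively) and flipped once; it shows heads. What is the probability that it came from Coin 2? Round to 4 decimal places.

Tabulate prior·likelihood by source: [1] prior 0.47, lik 0.18, product 0.08460; [2] prior 0.21, lik 0.85, product 0.1785; [3] prior 0.16, lik 0.85, product 0.1360; [4] prior 0.16, lik 0.59, product 0.09440.
Normalizing constant = 0.49350; the posterior for Coin 2 is its product over the sum, 0.1785/0.49350 = 0.3617.

Posterior probability ≈ 0.3617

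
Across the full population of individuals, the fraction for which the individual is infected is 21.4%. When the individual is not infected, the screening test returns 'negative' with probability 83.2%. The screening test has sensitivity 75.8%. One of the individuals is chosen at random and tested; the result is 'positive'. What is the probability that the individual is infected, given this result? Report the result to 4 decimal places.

P(H | E) ≈ 0.5513

Write H for 'the individual is infected'. Prior odds H:¬H = 0.214/0.786 = 0.27226. For the 'positive' outcome, the likelihood ratio is 0.758/0.168 = 4.5119.
Posterior odds = 0.27226 × 4.5119 = 1.2284, so P(H|E) = 1.2284/(1+1.2284) = 0.5513.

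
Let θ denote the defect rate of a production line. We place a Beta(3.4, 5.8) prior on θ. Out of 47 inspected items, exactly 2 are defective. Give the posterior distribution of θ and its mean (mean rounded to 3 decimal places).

Posterior: Beta(5.4, 50.8); mean ≈ 0.096

The binomial likelihood is conjugate to the Beta prior: with 2 successes and 45 failures, the posterior is Beta(3.4+2, 5.8+45) = Beta(5.4, 50.8).
E[θ | data] = 5.4/(5.4+50.8) = 0.096.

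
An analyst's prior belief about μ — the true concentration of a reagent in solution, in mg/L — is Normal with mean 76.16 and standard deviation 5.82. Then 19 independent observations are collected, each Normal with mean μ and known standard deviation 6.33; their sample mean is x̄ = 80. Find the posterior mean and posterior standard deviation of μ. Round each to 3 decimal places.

Prior precision 1/τ₀² = 1/5.82² = 0.0295226; data precision n/σ² = 19/6.33² = 0.474183.
Posterior precision = 0.0295226 + 0.474183 = 0.503706, giving posterior SD = 1/√0.503706 = 1.409.
Posterior mean = (0.0295226·76.16 + 0.474183·80) / 0.503706 = 79.775.

Posterior mean ≈ 79.775; posterior SD ≈ 1.409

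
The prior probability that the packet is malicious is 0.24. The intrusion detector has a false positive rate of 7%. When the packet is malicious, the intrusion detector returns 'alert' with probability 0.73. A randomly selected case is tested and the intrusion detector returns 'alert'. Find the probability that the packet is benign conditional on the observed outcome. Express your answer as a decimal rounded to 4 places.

Write H for 'the packet is malicious'. Prior odds H:¬H = 0.24/0.76 = 0.31579. For the 'alert' outcome, the likelihood ratio is 0.73/0.07 = 10.429.
Posterior odds = 0.31579 × 10.429 = 3.2932, so P(H|E) = 3.2932/(1+3.2932) = 0.7671. Then P(¬H|E) = 1 − 0.7671 = 0.2329.

P(¬H | E) ≈ 0.2329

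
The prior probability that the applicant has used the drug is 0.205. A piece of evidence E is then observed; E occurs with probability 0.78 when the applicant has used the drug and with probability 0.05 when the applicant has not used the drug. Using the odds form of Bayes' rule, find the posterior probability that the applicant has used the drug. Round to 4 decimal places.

Prior odds = 0.205/(1−0.205) = 0.25786.
Likelihood ratio for E = 0.78/0.05 = 15.600.
Posterior odds = prior odds × LR = 4.0226.
Posterior probability = odds/(1+odds) = 4.0226/5.0226 = 0.8009.

Posterior probability ≈ 0.8009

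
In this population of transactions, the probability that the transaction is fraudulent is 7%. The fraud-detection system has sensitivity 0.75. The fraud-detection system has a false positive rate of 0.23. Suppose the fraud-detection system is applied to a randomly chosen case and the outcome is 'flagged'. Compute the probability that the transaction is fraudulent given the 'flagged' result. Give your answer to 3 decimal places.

Let H be the event that the transaction is fraudulent. P(H) = 0.07, so P(¬H) = 0.93. With E the 'flagged' result, P(E|H) = 0.75 and P(E|¬H) = 0.23.
P(E) = 0.75·0.07 + 0.23·0.93 = 0.052500 + 0.21390 = 0.26640.
By Bayes' theorem, P(H|E) = 0.052500 / 0.26640 = 0.197.

P(H | E) ≈ 0.197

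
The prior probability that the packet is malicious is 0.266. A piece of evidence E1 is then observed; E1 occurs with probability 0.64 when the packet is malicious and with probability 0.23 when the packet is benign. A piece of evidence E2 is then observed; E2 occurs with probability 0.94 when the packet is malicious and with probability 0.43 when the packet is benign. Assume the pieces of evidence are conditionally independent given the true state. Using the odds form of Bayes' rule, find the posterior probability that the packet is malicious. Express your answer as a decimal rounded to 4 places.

Posterior probability ≈ 0.6879

Prior odds = 0.266/(1−0.266) = 0.36240.
Likelihood ratio for E1 = 0.64/0.23 = 2.7826.
Likelihood ratio for E2 = 0.94/0.43 = 2.1860.
Posterior odds = prior odds × LR₁ × LR₂ = 2.2044.
Posterior probability = odds/(1+odds) = 2.2044/3.2044 = 0.6879.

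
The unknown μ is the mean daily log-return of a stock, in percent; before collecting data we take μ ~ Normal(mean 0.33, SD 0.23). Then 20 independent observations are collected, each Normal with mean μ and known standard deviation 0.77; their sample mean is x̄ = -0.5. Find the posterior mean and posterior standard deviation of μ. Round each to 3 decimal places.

Posterior mean ≈ -0.202; posterior SD ≈ 0.138

With known σ, the Normal prior is conjugate. Weight on the data is w = (n/σ²)/(n/σ² + 1/τ₀²) = 33.7325/(33.7325+18.9036) = 0.64086.
Posterior mean = w·x̄ + (1−w)·μ₀ = 0.64086·-0.5 + 0.35914·0.33 = -0.202. Posterior variance = 1/(33.7325+18.9036) = 0.0189984, so SD = 0.138.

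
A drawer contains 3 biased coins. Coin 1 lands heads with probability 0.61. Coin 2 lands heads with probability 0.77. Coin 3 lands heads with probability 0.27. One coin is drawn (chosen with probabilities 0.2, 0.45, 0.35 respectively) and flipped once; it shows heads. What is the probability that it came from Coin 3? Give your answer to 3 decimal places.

Posterior probability ≈ 0.168

P(heads|C1) = 0.61; P(heads|C2) = 0.77; P(heads|C3) = 0.27.
Prior × likelihood for each source: 0.2·0.61=0.1220, 0.45·0.77=0.3465, 0.35·0.27=0.09450. Summing gives P(heads) = 0.56300.
P(Coin 3 | heads) = 0.09450 / 0.56300 = 0.168.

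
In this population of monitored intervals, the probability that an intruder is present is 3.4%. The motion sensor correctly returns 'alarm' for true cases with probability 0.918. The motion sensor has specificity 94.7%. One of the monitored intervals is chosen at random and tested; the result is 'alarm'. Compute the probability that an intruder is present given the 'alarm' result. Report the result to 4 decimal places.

Let H be the event that an intruder is present. P(H) = 0.034, so P(¬H) = 0.966. With E the 'alarm' result, P(E|H) = 0.918 and P(E|¬H) = 0.053.
P(E) = 0.918·0.034 + 0.053·0.966 = 0.031212 + 0.051198 = 0.082410.
By Bayes' theorem, P(H|E) = 0.031212 / 0.082410 = 0.3787.

P(H | E) ≈ 0.3787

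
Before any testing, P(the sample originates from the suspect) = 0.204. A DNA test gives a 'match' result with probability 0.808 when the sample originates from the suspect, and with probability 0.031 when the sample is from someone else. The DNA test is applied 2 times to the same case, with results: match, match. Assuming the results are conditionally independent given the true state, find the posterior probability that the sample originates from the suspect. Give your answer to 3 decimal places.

Let H be the event that the sample originates from the suspect; start with P(H) = 0.204. P('match'|H) = 0.808, P('match'|¬H) = 0.031.
Update on result 1 ('match'): P(H) ← 0.808·0.2040 / (0.808·0.2040 + 0.031·0.7960) = 0.16483/0.18951 = 0.8698.
Update on result 2 ('match'): P(H) ← 0.808·0.8698 / (0.808·0.8698 + 0.031·0.1302) = 0.70279/0.70683 = 0.9943.

Posterior P(H) ≈ 0.994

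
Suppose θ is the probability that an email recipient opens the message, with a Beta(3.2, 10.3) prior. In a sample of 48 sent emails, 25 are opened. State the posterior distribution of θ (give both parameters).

Posterior: Beta(28.2, 33.3)

Observing 25 successes and 23 failures updates Beta(3.2, 10.3) by adding the success and failure counts to the two shape parameters: α = 3.2+25 = 28.2, β = 10.3+23 = 33.3.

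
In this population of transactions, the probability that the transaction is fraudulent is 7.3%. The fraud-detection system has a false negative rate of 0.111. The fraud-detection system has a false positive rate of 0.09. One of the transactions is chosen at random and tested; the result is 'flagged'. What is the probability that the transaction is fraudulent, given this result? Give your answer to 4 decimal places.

P(H | E) ≈ 0.4375

Write H for 'the transaction is fraudulent'. Prior odds H:¬H = 0.073/0.927 = 0.078749. For the 'flagged' outcome, the likelihood ratio is 0.889/0.09 = 9.8778.
Posterior odds = 0.078749 × 9.8778 = 0.77786, so P(H|E) = 0.77786/(1+0.77786) = 0.4375.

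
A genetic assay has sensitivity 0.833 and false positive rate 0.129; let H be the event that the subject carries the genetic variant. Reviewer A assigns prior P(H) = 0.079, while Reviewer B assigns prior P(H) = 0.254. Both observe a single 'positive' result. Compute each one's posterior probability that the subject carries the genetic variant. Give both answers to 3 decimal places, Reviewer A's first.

Reviewer A: 0.356; Reviewer B: 0.687

P('+'|H) = 0.833, P('+'|¬H) = 0.129.
Reviewer A: numerator 0.833·0.079 = 0.065807; evidence = 0.065807+0.129·0.921 = 0.18462; posterior = 0.356.
Reviewer B: numerator 0.833·0.254 = 0.21158; evidence = 0.21158+0.129·0.746 = 0.30782; posterior = 0.687.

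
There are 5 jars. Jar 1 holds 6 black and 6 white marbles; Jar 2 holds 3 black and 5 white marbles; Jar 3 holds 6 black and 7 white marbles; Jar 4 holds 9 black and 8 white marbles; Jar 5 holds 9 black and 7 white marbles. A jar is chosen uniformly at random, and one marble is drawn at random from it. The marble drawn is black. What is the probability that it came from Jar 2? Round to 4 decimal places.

Posterior probability ≈ 0.1544

Tabulate prior·likelihood by source: [1] prior 0.2, lik 0.5, product 0.1000; [2] prior 0.2, lik 0.375, product 0.07500; [3] prior 0.2, lik 0.4615, product 0.09231; [4] prior 0.2, lik 0.5294, product 0.1059; [5] prior 0.2, lik 0.5625, product 0.1125.
Normalizing constant = 0.48569; the posterior for Jar 2 is its product over the sum, 0.07500/0.48569 = 0.1544.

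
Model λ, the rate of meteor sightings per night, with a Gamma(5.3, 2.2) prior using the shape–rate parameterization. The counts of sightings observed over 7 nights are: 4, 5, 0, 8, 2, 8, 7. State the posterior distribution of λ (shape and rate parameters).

Posterior: Gamma(shape=39.3, rate=9.2)

Total count ∑xᵢ = 34 over n = 7 nights.
Gamma is conjugate to the Poisson likelihood: posterior is Gamma(shape = 5.3+34 = 39.3, rate = 2.2+7 = 9.2).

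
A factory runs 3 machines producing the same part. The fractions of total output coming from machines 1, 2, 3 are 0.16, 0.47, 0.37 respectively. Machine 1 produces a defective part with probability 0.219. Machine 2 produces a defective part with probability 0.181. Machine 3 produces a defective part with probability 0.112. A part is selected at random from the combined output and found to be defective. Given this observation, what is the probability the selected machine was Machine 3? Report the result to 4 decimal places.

Posterior probability ≈ 0.2565

P(defective|M1) = 0.219; P(defective|M2) = 0.181; P(defective|M3) = 0.112.
Prior × likelihood for each source: 0.16·0.219=0.03504, 0.47·0.181=0.08507, 0.37·0.112=0.04144. Summing gives P(defective) = 0.16155.
P(Machine 3 | defective) = 0.04144 / 0.16155 = 0.2565.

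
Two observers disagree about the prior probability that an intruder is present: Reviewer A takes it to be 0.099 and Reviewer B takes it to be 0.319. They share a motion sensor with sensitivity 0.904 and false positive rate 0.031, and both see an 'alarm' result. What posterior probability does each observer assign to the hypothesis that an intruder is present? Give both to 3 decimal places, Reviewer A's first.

P('+'|H) = 0.904, P('+'|¬H) = 0.031.
Reviewer A: numerator 0.904·0.099 = 0.089496; evidence = 0.089496+0.031·0.901 = 0.11743; posterior = 0.762.
Reviewer B: numerator 0.904·0.319 = 0.28838; evidence = 0.28838+0.031·0.681 = 0.30949; posterior = 0.932.

Reviewer A: 0.762; Reviewer B: 0.932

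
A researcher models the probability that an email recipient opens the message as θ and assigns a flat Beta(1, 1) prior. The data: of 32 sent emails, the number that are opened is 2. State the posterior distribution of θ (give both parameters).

Posterior: Beta(3, 31)

The binomial likelihood is conjugate to the Beta prior: with 2 successes and 30 failures, the posterior is Beta(1+2, 1+30) = Beta(3, 31).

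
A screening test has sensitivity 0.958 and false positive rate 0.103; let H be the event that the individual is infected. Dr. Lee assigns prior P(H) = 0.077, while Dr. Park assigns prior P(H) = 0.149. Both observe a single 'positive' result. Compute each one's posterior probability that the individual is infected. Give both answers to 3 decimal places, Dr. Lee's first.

Dr. Lee: 0.437; Dr. Park: 0.620

The likelihood ratio for a 'positive' result is 0.958/0.103 = 9.3010.
Dr. Lee: prior odds 0.077/0.923 = 0.083424; posterior odds 0.77592; posterior probability 0.437.
Dr. Park: prior odds 0.149/0.851 = 0.17509; posterior odds 1.6285; posterior probability 0.620.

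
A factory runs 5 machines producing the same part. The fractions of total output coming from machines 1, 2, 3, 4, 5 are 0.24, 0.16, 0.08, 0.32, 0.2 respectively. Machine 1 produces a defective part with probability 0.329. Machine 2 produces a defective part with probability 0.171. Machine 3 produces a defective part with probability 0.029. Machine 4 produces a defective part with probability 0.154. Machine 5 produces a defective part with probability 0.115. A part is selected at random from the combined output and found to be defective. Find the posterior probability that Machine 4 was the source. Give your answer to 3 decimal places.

P(defective|M1) = 0.329; P(defective|M2) = 0.171; P(defective|M3) = 0.029; P(defective|M4) = 0.154; P(defective|M5) = 0.115.
Prior × likelihood for each source: 0.24·0.329=0.07896, 0.16·0.171=0.02736, 0.08·0.029=0.002320, 0.32·0.154=0.04928, 0.2·0.115=0.02300. Summing gives P(defective) = 0.18092.
P(Machine 4 | defective) = 0.04928 / 0.18092 = 0.272.

Posterior probability ≈ 0.272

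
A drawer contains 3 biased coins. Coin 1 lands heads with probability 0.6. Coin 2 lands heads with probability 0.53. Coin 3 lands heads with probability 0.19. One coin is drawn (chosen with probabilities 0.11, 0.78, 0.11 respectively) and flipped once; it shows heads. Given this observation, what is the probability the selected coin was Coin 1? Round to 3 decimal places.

Posterior probability ≈ 0.132

P(heads|C1) = 0.6; P(heads|C2) = 0.53; P(heads|C3) = 0.19.
Prior × likelihood for each source: 0.11·0.6=0.06600, 0.78·0.53=0.4134, 0.11·0.19=0.02090. Summing gives P(heads) = 0.50030.
P(Coin 1 | heads) = 0.06600 / 0.50030 = 0.132.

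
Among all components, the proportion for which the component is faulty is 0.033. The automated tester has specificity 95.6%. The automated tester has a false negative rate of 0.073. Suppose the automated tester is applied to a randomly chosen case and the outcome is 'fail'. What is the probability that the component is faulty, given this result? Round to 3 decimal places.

P(H | E) ≈ 0.418

Write H for 'the component is faulty'. Prior odds H:¬H = 0.033/0.967 = 0.034126. For the 'fail' outcome, the likelihood ratio is 0.927/0.044 = 21.068.
Posterior odds = 0.034126 × 21.068 = 0.71898, so P(H|E) = 0.71898/(1+0.71898) = 0.418.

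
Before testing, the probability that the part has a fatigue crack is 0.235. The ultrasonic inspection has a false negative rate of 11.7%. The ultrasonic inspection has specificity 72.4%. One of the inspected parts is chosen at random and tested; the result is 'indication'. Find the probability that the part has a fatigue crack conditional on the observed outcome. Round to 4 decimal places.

P(H | E) ≈ 0.4957

Write H for 'the part has a fatigue crack'. Prior odds H:¬H = 0.235/0.765 = 0.30719. For the 'indication' outcome, the likelihood ratio is 0.883/0.276 = 3.1993.
Posterior odds = 0.30719 × 3.1993 = 0.98278, so P(H|E) = 0.98278/(1+0.98278) = 0.4957.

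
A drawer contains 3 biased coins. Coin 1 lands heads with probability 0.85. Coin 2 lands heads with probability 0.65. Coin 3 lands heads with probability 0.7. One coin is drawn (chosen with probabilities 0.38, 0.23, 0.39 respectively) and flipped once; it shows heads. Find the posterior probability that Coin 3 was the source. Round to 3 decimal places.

Posterior probability ≈ 0.366

P(heads|C1) = 0.85; P(heads|C2) = 0.65; P(heads|C3) = 0.7.
Prior × likelihood for each source: 0.38·0.85=0.3230, 0.23·0.65=0.1495, 0.39·0.7=0.2730. Summing gives P(heads) = 0.74550.
P(Coin 3 | heads) = 0.2730 / 0.74550 = 0.366.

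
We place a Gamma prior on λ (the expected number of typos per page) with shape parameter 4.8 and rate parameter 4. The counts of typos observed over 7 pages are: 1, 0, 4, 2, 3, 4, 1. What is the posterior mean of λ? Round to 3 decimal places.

Total count ∑xᵢ = 15 over n = 7 pages.
Gamma is conjugate to the Poisson likelihood: posterior is Gamma(shape = 4.8+15 = 19.8, rate = 4+7 = 11).
E[λ | data] = 19.8/11 = 1.800.

Posterior mean ≈ 1.800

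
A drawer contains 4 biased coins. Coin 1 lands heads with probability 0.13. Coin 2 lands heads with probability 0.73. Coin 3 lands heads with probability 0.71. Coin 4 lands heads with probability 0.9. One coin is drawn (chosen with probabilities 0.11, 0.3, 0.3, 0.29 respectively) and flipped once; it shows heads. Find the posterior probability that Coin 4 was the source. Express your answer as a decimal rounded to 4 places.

Posterior probability ≈ 0.3690

P(heads|C1) = 0.13; P(heads|C2) = 0.73; P(heads|C3) = 0.71; P(heads|C4) = 0.9.
Prior × likelihood for each source: 0.11·0.13=0.01430, 0.3·0.73=0.2190, 0.3·0.71=0.2130, 0.29·0.9=0.2610. Summing gives P(heads) = 0.70730.
P(Coin 4 | heads) = 0.2610 / 0.70730 = 0.3690.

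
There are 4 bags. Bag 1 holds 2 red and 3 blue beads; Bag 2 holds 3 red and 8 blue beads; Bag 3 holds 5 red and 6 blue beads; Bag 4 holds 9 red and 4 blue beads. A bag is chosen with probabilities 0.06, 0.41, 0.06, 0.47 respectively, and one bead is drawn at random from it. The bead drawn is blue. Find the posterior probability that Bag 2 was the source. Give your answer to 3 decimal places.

Tabulate prior·likelihood by source: [1] prior 0.06, lik 0.6, product 0.03600; [2] prior 0.41, lik 0.7273, product 0.2982; [3] prior 0.06, lik 0.5455, product 0.03273; [4] prior 0.47, lik 0.3077, product 0.1446.
Normalizing constant = 0.51152; the posterior for Bag 2 is its product over the sum, 0.2982/0.51152 = 0.583.

Posterior probability ≈ 0.583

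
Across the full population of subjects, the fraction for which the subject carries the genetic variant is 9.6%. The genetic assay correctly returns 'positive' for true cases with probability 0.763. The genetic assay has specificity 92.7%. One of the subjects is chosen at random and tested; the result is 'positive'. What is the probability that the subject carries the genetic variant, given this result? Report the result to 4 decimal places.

P(H | E) ≈ 0.5261

Write H for 'the subject carries the genetic variant'. Prior odds H:¬H = 0.096/0.904 = 0.10619. For the 'positive' outcome, the likelihood ratio is 0.763/0.073 = 10.452.
Posterior odds = 0.10619 × 10.452 = 1.1100, so P(H|E) = 1.1100/(1+1.1100) = 0.5261.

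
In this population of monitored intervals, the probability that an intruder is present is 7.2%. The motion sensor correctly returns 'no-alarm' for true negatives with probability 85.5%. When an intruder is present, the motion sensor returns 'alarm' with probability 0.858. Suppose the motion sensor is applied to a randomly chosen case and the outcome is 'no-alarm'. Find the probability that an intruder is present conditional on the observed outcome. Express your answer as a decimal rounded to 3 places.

P(H | E) ≈ 0.013

Write H for 'an intruder is present'. Prior odds H:¬H = 0.072/0.928 = 0.077586. For the 'no-alarm' outcome, the likelihood ratio is 0.142/0.855 = 0.16608.
Posterior odds = 0.077586 × 0.16608 = 0.012886, so P(H|E) = 0.012886/(1+0.012886) = 0.013.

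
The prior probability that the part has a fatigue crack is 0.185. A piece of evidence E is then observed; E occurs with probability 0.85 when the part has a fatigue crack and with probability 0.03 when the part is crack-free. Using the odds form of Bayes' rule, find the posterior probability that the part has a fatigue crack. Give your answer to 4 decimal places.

Posterior probability ≈ 0.8654

Prior odds = 0.185/(1−0.185) = 0.22699.
Likelihood ratio for E = 0.85/0.03 = 28.333.
Posterior odds = prior odds × LR = 6.4315.
Posterior probability = odds/(1+odds) = 6.4315/7.4315 = 0.8654.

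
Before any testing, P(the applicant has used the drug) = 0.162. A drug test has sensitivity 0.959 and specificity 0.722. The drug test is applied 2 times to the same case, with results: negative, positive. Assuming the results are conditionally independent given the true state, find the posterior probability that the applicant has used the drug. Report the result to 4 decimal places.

Posterior P(H) ≈ 0.0365

Let H be the event that the applicant has used the drug; start with P(H) = 0.162. P('positive'|H) = 0.959, P('positive'|¬H) = 0.278.
Update on result 1 ('negative'): P(H) ← 0.041·0.1620 / (0.041·0.1620 + 0.722·0.8380) = 0.0066420/0.61168 = 0.0109.
Update on result 2 ('positive'): P(H) ← 0.959·0.0109 / (0.959·0.0109 + 0.278·0.9891) = 0.010413/0.28539 = 0.0365.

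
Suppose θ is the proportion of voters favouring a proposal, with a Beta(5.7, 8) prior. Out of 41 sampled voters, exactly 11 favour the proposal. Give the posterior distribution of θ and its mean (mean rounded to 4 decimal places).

Posterior: Beta(16.7, 38); mean ≈ 0.3053

Observing 11 successes and 30 failures updates Beta(5.7, 8) by adding the success and failure counts to the two shape parameters: α = 5.7+11 = 16.7, β = 8+30 = 38.
Posterior mean = α/(α+β) = 16.7/54.7 = 0.3053.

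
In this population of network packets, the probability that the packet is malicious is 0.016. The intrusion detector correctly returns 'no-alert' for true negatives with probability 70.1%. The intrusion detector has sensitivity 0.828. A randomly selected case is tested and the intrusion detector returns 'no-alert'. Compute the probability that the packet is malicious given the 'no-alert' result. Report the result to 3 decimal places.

P(H | E) ≈ 0.004

Write H for 'the packet is malicious'. Prior odds H:¬H = 0.016/0.984 = 0.016260. For the 'no-alert' outcome, the likelihood ratio is 0.172/0.701 = 0.24536.
Posterior odds = 0.016260 × 0.24536 = 0.0039897, so P(H|E) = 0.0039897/(1+0.0039897) = 0.004.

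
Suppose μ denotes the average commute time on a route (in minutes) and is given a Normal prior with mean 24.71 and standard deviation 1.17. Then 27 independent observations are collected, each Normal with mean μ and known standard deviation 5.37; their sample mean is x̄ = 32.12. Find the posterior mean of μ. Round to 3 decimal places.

Prior precision 1/τ₀² = 1/1.17² = 0.730514; data precision n/σ² = 27/5.37² = 0.936300.
Posterior precision = 0.730514 + 0.936300 = 1.66681.
Posterior mean = (0.730514·24.71 + 0.936300·32.12) / 1.66681 = 28.872.

Posterior mean ≈ 28.872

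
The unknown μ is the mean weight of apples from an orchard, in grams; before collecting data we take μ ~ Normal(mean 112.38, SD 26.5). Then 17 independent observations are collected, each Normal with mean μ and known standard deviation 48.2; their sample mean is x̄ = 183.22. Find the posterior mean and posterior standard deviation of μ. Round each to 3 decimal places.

Posterior mean ≈ 171.680; posterior SD ≈ 10.696

With known σ, the Normal prior is conjugate. Weight on the data is w = (n/σ²)/(n/σ² + 1/τ₀²) = 0.00731737/(0.00731737+0.00142399) = 0.83710.
Posterior mean = w·x̄ + (1−w)·μ₀ = 0.83710·183.22 + 0.16290·112.38 = 171.680. Posterior variance = 1/(0.00731737+0.00142399) = 114.399, so SD = 10.696.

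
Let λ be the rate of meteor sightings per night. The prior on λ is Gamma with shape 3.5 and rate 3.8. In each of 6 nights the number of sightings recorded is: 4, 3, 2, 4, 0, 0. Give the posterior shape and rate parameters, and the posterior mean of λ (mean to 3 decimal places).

The Poisson likelihood adds the total count to the shape and the number of exposure periods to the rate. Here ∑xᵢ = 13 and n = 6, so shape 3.5→16.5 and rate 3.8→9.8.
Posterior mean = shape/rate = 16.5/9.8 = 1.684.

Posterior: Gamma(shape=16.5, rate=9.8); mean ≈ 1.684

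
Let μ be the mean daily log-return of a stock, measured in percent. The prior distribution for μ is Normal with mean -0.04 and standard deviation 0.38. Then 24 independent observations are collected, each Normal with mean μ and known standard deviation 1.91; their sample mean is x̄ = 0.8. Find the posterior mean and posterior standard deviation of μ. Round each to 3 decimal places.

With known σ, the Normal prior is conjugate. Weight on the data is w = (n/σ²)/(n/σ² + 1/τ₀²) = 6.57877/(6.57877+6.92521) = 0.48717.
Posterior mean = w·x̄ + (1−w)·μ₀ = 0.48717·0.8 + 0.51283·-0.04 = 0.369. Posterior variance = 1/(6.57877+6.92521) = 0.0740523, so SD = 0.272.

Posterior mean ≈ 0.369; posterior SD ≈ 0.272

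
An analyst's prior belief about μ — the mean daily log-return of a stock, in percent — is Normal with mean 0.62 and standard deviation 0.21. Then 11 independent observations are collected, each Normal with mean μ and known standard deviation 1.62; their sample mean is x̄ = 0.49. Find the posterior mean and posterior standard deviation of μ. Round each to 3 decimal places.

Prior precision 1/τ₀² = 1/0.21² = 22.6757; data precision n/σ² = 11/1.62² = 4.19143.
Posterior precision = 22.6757 + 4.19143 = 26.8672, giving posterior SD = 1/√26.8672 = 0.193.
Posterior mean = (22.6757·0.62 + 4.19143·0.49) / 26.8672 = 0.600.

Posterior mean ≈ 0.600; posterior SD ≈ 0.193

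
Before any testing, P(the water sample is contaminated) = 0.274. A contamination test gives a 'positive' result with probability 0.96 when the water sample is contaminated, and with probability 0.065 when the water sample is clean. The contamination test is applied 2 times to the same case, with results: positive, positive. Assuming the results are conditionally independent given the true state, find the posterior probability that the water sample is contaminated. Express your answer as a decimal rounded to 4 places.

With H the event that the water sample is contaminated, the joint likelihood of the observed sequence is P(data|H) = 0.96·0.96 = 0.92160 and P(data|¬H) = 0.065·0.065 = 0.0042250.
Bayes: P(H|data) = 0.274·0.92160 / (0.274·0.92160 + 0.726·0.0042250) = 0.25252/0.25559 = 0.9880.

Posterior P(H) ≈ 0.9880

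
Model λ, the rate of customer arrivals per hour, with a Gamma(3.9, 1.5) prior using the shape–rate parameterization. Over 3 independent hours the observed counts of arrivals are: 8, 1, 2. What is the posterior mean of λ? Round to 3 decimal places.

The Poisson likelihood adds the total count to the shape and the number of exposure periods to the rate. Here ∑xᵢ = 11 and n = 3, so shape 3.9→14.9 and rate 1.5→4.5.
E[λ | data] = 14.9/4.5 = 3.311.

Posterior mean ≈ 3.311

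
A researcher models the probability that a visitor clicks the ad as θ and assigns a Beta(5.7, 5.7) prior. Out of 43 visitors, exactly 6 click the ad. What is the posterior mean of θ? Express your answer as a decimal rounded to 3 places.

The binomial likelihood is conjugate to the Beta prior: with 6 successes and 37 failures, the posterior is Beta(5.7+6, 5.7+37) = Beta(11.7, 42.7).
E[θ | data] = 11.7/(11.7+42.7) = 0.215.

Posterior mean ≈ 0.215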